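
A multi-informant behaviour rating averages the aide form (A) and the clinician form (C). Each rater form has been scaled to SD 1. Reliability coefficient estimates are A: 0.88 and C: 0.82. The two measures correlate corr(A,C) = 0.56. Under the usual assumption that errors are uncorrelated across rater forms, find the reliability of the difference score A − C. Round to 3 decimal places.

Var(A−C) = 1 + 1 − 2·0.56 = 2 − 1.12 = 0.88.
Because errors are independent across components, Cov(Tᵢ,Tⱼ) = Cov(Xᵢ,Xⱼ); the off-diagonal part of the true-score variance is the same as above.
True-score variance = [0.88 + 0.82] − 1.12 = 1.7 − 1.12 = 0.58.
Reliability = 0.58 / 0.88 = 0.659.

0.659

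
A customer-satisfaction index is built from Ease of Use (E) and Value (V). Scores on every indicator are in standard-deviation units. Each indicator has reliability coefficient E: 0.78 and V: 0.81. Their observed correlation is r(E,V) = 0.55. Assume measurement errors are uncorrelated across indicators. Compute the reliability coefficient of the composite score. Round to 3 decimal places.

0.868

Var(E+V) = 2 + 2·[0.55] = 2 + 1.1 = 3.1.
With uncorrelated errors the cross-covariances are all true-score covariance, so they carry over unchanged; only the diagonal terms shrink to ρᵢσᵢ².
True-score variance = [0.78 + 0.81] + 1.1 = 1.59 + 1.1 = 2.69.
Reliability = 2.69 / 3.1 = 0.868.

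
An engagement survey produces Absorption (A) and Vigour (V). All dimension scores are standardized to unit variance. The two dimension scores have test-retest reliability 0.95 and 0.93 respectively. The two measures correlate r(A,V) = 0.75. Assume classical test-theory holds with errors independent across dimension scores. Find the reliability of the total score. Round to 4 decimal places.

0.9657

Var(A+V) = 2 + 2·[0.75] = 2 + 1.5 = 3.5.
Under uncorrelated errors the observed covariances equal the true-score covariances, so only the own-variance terms attenuate.
True-score variance = [0.95 + 0.93] + 1.5 = 1.88 + 1.5 = 3.38.
Reliability = 3.38 / 3.5 = 0.9657.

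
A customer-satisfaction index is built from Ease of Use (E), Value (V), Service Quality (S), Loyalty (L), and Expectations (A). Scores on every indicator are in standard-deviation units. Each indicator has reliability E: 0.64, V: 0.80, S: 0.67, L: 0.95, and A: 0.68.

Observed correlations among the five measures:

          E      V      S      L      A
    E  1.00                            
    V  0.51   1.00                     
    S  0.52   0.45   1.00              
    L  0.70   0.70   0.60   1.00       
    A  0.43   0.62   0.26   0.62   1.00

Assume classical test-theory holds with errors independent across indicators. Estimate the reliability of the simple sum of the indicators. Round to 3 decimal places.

Var(E+V+S+L+A) = 5 + 2·[0.51 + 0.52 + 0.70 + 0.43 + 0.45 + 0.70 + 0.62 + 0.60 + 0.26 + 0.62] = 5 + 10.82 = 15.82.
Because errors are independent across components, Cov(Tᵢ,Tⱼ) = Cov(Xᵢ,Xⱼ); the off-diagonal part of the true-score variance is the same as above.
True-score variance = [0.64 + 0.80 + 0.67 + 0.95 + 0.68] + 10.82 = 3.74 + 10.82 = 14.56.
Reliability = 14.56 / 15.82 = 0.920.

0.920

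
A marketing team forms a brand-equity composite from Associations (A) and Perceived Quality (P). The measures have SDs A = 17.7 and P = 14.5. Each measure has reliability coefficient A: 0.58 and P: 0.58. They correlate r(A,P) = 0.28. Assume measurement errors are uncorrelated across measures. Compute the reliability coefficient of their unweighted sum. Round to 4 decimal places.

Var(A+P) = 17.7² + 14.5² + 2·[17.7·14.5·0.28] = 523.54 + 143.724 = 667.264.
Because errors are independent across components, Cov(Tᵢ,Tⱼ) = Cov(Xᵢ,Xⱼ); the off-diagonal part of the true-score variance is the same as above.
True-score variance = [17.7²·0.58 + 14.5²·0.58] + 143.724 = 303.653 + 143.724 = 447.377.
Reliability = 447.377 / 667.264 = 0.6705.

0.6705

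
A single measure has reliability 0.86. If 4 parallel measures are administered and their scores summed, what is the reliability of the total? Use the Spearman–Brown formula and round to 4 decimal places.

ρ_k = kρ / (1 + (k−1)ρ) = 4·0.86 / (1 + 3·0.86) = 3.440 / 3.580 = 0.9609.

0.9609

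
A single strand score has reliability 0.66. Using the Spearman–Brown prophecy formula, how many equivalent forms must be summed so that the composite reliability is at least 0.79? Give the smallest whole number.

k ≥ ρ*(1−ρ₁)/(ρ₁(1−ρ*)) = 0.79·0.34 / (0.66·0.21) = 1.938.
Smallest integer k = 2.

2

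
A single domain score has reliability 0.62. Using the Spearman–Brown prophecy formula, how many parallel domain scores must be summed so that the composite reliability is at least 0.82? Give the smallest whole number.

k ≥ ρ*(1−ρ₁)/(ρ₁(1−ρ*)) = 0.82·0.38 / (0.62·0.18) = 2.792.
Smallest integer k = 3.

3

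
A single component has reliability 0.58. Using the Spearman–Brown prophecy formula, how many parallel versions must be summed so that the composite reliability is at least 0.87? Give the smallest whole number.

k ≥ ρ*(1−ρ₁)/(ρ₁(1−ρ*)) = 0.87·0.42 / (0.58·0.13) = 4.846.
Smallest integer k = 5.

5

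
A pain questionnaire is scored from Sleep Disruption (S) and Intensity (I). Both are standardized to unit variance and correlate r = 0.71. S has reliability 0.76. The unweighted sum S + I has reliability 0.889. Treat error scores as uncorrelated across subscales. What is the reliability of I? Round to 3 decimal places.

0.860

Var(S+I) = 2 + 2·0.71 = 3.420.
True-score variance = ρ_S + ρ_I + 2·0.71, so 0.889 = (0.76 + ρ_I + 1.42) / 3.420.
ρ_I = 0.889·3.420 − 0.76 − 1.42 = 0.860.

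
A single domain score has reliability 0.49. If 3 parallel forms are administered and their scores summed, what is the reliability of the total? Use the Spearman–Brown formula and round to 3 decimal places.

0.742

ρ_k = kρ / (1 + (k−1)ρ) = 3·0.49 / (1 + 2·0.49) = 1.470 / 1.980 = 0.742.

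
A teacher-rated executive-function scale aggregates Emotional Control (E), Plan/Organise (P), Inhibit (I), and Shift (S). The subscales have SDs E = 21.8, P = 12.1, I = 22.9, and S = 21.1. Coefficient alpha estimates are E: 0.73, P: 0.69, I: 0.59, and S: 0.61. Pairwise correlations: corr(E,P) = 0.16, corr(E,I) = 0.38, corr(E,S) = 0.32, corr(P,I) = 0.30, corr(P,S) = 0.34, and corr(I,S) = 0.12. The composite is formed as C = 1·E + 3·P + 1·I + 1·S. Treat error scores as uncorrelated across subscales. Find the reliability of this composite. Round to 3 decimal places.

0.808

Var(C) = 21.8² + 3²·12.1² + 22.9² + 21.1² + 2·[3·21.8·12.1·0.16 + 21.8·22.9·0.38 + 21.8·21.1·0.32 + 3·12.1·22.9·0.30 + 3·12.1·21.1·0.34 + 22.9·21.1·0.12] = 2762.55 + 2062.58 = 4825.13.
Under uncorrelated errors the observed covariances equal the true-score covariances, so only the own-variance terms attenuate.
True-score variance = [21.8²·0.73 + 3²·12.1²·0.69 + 22.9²·0.59 + 21.1²·0.61] + 2062.58 = 1837.11 + 2062.58 = 3899.69.
Reliability = 3899.69 / 4825.13 = 0.808.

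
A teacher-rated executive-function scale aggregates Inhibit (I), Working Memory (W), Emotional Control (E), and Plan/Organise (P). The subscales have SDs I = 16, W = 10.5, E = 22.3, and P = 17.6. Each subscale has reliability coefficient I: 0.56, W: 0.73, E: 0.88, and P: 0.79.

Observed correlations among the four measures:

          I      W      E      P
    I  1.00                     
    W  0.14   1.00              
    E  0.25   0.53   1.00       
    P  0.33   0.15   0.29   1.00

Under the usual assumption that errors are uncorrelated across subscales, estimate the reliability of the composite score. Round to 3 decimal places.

0.874

Var(I+W+E+P) = 16² + 10.5² + 22.3² + 17.6² + 2·[16·10.5·0.14 + 16·22.3·0.25 + 16·17.6·0.33 + 10.5·22.3·0.53 + 10.5·17.6·0.15 + 22.3·17.6·0.29] = 1173.3 + 942.573 = 2115.87.
Under uncorrelated errors the observed covariances equal the true-score covariances, so only the own-variance terms attenuate.
True-score variance = [16²·0.56 + 10.5²·0.73 + 22.3²·0.88 + 17.6²·0.79] + 942.573 = 906.168 + 942.573 = 1848.74.
Reliability = 1848.74 / 2115.87 = 0.874.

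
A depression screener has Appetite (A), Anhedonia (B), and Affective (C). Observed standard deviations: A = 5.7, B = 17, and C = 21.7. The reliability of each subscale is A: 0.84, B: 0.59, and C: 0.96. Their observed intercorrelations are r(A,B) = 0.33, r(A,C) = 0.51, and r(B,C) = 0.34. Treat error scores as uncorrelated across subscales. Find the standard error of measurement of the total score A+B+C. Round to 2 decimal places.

11.94

Var(total) = 792.38 + 440.97 = 1233.35.
True-score variance = 649.856 + 440.97 = 1090.83, so reliability = 0.8844.
Error variance = 1233.35 − 1090.83 = 142.524; SEM = √142.524 = 11.94.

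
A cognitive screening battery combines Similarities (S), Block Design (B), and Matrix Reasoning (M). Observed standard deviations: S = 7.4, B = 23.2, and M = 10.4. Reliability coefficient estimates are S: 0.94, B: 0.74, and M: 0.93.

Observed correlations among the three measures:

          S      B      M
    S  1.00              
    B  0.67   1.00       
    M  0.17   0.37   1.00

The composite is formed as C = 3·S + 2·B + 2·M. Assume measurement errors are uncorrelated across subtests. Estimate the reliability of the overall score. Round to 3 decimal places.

0.884

Var(C) = 3²·7.4² + 2²·23.2² + 2²·10.4² + 2·[6·7.4·23.2·0.67 + 6·7.4·10.4·0.17 + 4·23.2·10.4·0.37] = 3078.44 + 2251.49 = 5329.93.
With uncorrelated errors the cross-covariances are all true-score covariance, so they carry over unchanged; only the diagonal terms shrink to ρᵢσᵢ².
True-score variance = [3²·7.4²·0.94 + 2²·23.2²·0.74 + 2²·10.4²·0.93] + 2251.49 = 2458.82 + 2251.49 = 4710.31.
Reliability = 4710.31 / 5329.93 = 0.884.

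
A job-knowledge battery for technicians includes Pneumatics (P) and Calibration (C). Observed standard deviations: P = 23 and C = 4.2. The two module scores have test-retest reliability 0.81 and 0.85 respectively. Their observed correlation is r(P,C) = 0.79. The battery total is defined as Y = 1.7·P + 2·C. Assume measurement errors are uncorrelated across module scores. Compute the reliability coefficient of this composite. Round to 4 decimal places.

0.8579

Var(Y) = 1.7²·23² + 2²·4.2² + 2·[3.4·23·4.2·0.79] = 1599.37 + 518.935 = 2118.31.
Under uncorrelated errors the observed covariances equal the true-score covariances, so only the own-variance terms attenuate.
True-score variance = [1.7²·23²·0.81 + 2²·4.2²·0.85] + 518.935 = 1298.31 + 518.935 = 1817.25.
Reliability = 1817.25 / 2118.31 = 0.8579.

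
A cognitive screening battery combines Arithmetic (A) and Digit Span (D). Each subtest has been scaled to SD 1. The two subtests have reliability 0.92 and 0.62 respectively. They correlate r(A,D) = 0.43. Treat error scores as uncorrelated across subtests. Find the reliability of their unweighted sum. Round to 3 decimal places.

0.839

Var(A+D) = 2 + 2·[0.43] = 2 + 0.86 = 2.86.
With uncorrelated errors the cross-covariances are all true-score covariance, so they carry over unchanged; only the diagonal terms shrink to ρᵢσᵢ².
True-score variance = [0.92 + 0.62] + 0.86 = 1.54 + 0.86 = 2.4.
Reliability = 2.4 / 2.86 = 0.839.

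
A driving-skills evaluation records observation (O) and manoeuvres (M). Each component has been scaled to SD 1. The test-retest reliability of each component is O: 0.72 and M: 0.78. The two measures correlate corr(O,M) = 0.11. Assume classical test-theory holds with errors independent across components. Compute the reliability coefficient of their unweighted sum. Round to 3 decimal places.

Var(O+M) = 2 + 2·[0.11] = 2 + 0.22 = 2.22.
Under uncorrelated errors the observed covariances equal the true-score covariances, so only the own-variance terms attenuate.
True-score variance = [0.72 + 0.78] + 0.22 = 1.5 + 0.22 = 1.72.
Reliability = 1.72 / 2.22 = 0.775.

0.775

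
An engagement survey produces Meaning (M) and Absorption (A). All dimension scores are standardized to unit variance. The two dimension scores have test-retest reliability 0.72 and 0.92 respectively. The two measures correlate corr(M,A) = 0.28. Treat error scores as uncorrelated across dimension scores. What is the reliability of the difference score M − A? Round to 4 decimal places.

Var(M−A) = 1 + 1 − 2·0.28 = 2 − 0.56 = 1.44.
Under uncorrelated errors the observed covariances equal the true-score covariances, so only the own-variance terms attenuate.
True-score variance = [0.72 + 0.92] − 0.56 = 1.64 − 0.56 = 1.08.
Reliability = 1.08 / 1.44 = 0.7500.

0.7500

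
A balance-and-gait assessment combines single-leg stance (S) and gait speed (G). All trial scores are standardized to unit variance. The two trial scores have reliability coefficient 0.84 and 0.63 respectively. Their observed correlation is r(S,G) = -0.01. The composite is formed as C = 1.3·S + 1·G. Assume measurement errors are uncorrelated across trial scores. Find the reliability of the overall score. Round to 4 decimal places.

0.7596

Var(C) = 1.3² + 1 + 2·[1.3·(-0.01)] = 2.69 − 0.026 = 2.664.
Under uncorrelated errors the observed covariances equal the true-score covariances, so only the own-variance terms attenuate.
True-score variance = [1.3²·0.84 + 0.63] − 0.026 = 2.0496 − 0.026 = 2.0236.
Reliability = 2.0236 / 2.664 = 0.7596.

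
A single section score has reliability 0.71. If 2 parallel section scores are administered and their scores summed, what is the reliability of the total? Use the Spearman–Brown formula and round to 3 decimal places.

0.830

ρ_k = kρ / (1 + (k−1)ρ) = 2·0.71 / (1 + 1·0.71) = 1.420 / 1.710 = 0.830.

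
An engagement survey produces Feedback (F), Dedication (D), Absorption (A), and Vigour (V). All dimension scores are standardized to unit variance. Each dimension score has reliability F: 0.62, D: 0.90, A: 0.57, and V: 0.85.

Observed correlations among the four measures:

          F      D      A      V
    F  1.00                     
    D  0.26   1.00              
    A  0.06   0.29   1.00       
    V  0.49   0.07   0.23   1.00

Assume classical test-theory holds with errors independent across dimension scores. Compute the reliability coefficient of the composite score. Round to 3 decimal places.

0.844

Var(F+D+A+V) = 4 + 2·[0.26 + 0.06 + 0.49 + 0.29 + 0.07 + 0.23] = 4 + 2.8 = 6.8.
Because errors are independent across components, Cov(Tᵢ,Tⱼ) = Cov(Xᵢ,Xⱼ); the off-diagonal part of the true-score variance is the same as above.
True-score variance = [0.62 + 0.90 + 0.57 + 0.85] + 2.8 = 2.94 + 2.8 = 5.74.
Reliability = 5.74 / 6.8 = 0.844.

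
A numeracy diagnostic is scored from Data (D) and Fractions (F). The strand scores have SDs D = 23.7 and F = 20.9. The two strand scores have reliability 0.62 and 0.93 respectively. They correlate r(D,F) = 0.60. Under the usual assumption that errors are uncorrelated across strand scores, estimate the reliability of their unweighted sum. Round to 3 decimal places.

0.847

Var(D+F) = 23.7² + 20.9² + 2·[23.7·20.9·0.60] = 998.5 + 594.396 = 1592.9.
Because errors are independent across components, Cov(Tᵢ,Tⱼ) = Cov(Xᵢ,Xⱼ); the off-diagonal part of the true-score variance is the same as above.
True-score variance = [23.7²·0.62 + 20.9²·0.93] + 594.396 = 754.481 + 594.396 = 1348.88.
Reliability = 1348.88 / 1592.9 = 0.847.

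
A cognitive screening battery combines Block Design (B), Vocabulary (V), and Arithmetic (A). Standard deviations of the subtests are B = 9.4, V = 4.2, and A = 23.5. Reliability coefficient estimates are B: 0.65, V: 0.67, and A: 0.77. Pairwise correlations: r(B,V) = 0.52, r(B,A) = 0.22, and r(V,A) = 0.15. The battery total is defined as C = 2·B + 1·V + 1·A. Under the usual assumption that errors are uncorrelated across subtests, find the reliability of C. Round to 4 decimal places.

0.7913

Var(C) = 2²·9.4² + 4.2² + 23.5² + 2·[2·9.4·4.2·0.52 + 2·9.4·23.5·0.22 + 4.2·23.5·0.15] = 923.33 + 306.12 = 1229.45.
Because errors are independent across components, Cov(Tᵢ,Tⱼ) = Cov(Xᵢ,Xⱼ); the off-diagonal part of the true-score variance is the same as above.
True-score variance = [2²·9.4²·0.65 + 4.2²·0.67 + 23.5²·0.77] + 306.12 = 666.787 + 306.12 = 972.908.
Reliability = 972.908 / 1229.45 = 0.7913.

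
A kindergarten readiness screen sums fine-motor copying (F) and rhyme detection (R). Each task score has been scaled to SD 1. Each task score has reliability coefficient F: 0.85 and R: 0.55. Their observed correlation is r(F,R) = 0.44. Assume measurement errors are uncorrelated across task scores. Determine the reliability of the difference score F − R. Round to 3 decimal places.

Var(F−R) = 1 + 1 − 2·0.44 = 2 − 0.88 = 1.12.
Because errors are independent across components, Cov(Tᵢ,Tⱼ) = Cov(Xᵢ,Xⱼ); the off-diagonal part of the true-score variance is the same as above.
True-score variance = [0.85 + 0.55] − 0.88 = 1.4 − 0.88 = 0.52.
Reliability = 0.52 / 1.12 = 0.464.

0.464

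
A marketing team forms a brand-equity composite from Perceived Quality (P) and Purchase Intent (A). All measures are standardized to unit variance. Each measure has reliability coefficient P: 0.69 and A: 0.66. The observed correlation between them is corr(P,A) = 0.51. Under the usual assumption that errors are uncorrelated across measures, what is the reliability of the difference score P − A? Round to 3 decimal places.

0.337

Var(P−A) = 1 + 1 − 2·0.51 = 2 − 1.02 = 0.98.
Under uncorrelated errors the observed covariances equal the true-score covariances, so only the own-variance terms attenuate.
True-score variance = [0.69 + 0.66] − 1.02 = 1.35 − 1.02 = 0.33.
Reliability = 0.33 / 0.98 = 0.337.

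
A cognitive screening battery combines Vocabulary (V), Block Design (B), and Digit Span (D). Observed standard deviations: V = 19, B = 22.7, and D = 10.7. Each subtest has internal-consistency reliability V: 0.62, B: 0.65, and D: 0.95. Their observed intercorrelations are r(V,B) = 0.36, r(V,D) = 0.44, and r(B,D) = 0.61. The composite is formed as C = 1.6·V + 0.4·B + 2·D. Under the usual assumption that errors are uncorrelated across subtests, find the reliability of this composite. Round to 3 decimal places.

0.837

Var(C) = 1.6²·19² + 0.4²·22.7² + 2²·10.7² + 2·[0.64·19·22.7·0.36 + 3.2·19·10.7·0.44 + 0.8·22.7·10.7·0.61] = 1464.57 + 1008.3 = 2472.86.
Under uncorrelated errors the observed covariances equal the true-score covariances, so only the own-variance terms attenuate.
True-score variance = [1.6²·19²·0.62 + 0.4²·22.7²·0.65 + 2²·10.7²·0.95] + 1008.3 = 1061.63 + 1008.3 = 2069.93.
Reliability = 2069.93 / 2472.86 = 0.837.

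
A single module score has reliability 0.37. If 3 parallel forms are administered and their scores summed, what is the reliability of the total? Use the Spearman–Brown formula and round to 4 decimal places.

ρ_k = kρ / (1 + (k−1)ρ) = 3·0.37 / (1 + 2·0.37) = 1.110 / 1.740 = 0.6379.

0.6379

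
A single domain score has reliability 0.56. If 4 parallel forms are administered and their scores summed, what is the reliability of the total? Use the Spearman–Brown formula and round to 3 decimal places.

0.836

ρ_k = kρ / (1 + (k−1)ρ) = 4·0.56 / (1 + 3·0.56) = 2.240 / 2.680 = 0.836.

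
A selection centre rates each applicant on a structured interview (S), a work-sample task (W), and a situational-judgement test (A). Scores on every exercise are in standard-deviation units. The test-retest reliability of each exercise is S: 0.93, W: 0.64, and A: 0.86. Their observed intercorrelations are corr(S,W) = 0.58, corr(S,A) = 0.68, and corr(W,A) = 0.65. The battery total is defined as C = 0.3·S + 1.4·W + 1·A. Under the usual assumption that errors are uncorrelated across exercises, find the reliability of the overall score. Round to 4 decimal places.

0.8522

Var(C) = 0.3² + 1.4² + 1 + 2·[0.42·0.58 + 0.3·0.68 + 1.4·0.65] = 3.05 + 2.7152 = 5.7652.
Because errors are independent across components, Cov(Tᵢ,Tⱼ) = Cov(Xᵢ,Xⱼ); the off-diagonal part of the true-score variance is the same as above.
True-score variance = [0.3²·0.93 + 1.4²·0.64 + 0.86] + 2.7152 = 2.1981 + 2.7152 = 4.9133.
Reliability = 4.9133 / 5.7652 = 0.8522.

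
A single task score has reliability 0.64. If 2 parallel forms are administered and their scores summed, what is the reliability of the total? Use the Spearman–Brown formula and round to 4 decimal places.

ρ_k = kρ / (1 + (k−1)ρ) = 2·0.64 / (1 + 1·0.64) = 1.280 / 1.640 = 0.7805.

0.7805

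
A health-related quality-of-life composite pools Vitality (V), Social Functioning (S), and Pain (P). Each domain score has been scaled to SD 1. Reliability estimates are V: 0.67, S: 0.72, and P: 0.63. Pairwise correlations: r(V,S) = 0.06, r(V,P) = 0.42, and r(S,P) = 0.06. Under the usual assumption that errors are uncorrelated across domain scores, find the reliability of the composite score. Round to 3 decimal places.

Var(V+S+P) = 3 + 2·[0.06 + 0.42 + 0.06] = 3 + 1.08 = 4.08.
Under uncorrelated errors the observed covariances equal the true-score covariances, so only the own-variance terms attenuate.
True-score variance = [0.67 + 0.72 + 0.63] + 1.08 = 2.02 + 1.08 = 3.1.
Reliability = 3.1 / 4.08 = 0.760.

0.760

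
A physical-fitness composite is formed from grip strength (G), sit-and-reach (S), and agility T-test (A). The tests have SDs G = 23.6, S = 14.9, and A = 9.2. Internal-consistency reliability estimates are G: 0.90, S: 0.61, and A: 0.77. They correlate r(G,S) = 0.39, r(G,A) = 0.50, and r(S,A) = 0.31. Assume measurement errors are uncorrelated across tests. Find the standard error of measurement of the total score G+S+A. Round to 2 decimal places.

Var(total) = 863.61 + 576.389 = 1440.
True-score variance = 701.863 + 576.389 = 1278.25, so reliability = 0.8877.
Error variance = 1440 − 1278.25 = 161.747; SEM = √161.747 = 12.72.

12.72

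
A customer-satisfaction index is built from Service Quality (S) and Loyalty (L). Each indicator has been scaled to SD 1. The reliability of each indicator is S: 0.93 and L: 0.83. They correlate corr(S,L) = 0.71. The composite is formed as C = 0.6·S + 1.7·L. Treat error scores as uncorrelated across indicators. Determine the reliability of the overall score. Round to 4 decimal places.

0.8901

Var(C) = 0.6² + 1.7² + 2·[1.02·0.71] = 3.25 + 1.4484 = 4.6984.
With uncorrelated errors the cross-covariances are all true-score covariance, so they carry over unchanged; only the diagonal terms shrink to ρᵢσᵢ².
True-score variance = [0.6²·0.93 + 1.7²·0.83] + 1.4484 = 2.7335 + 1.4484 = 4.1819.
Reliability = 4.1819 / 4.6984 = 0.8901.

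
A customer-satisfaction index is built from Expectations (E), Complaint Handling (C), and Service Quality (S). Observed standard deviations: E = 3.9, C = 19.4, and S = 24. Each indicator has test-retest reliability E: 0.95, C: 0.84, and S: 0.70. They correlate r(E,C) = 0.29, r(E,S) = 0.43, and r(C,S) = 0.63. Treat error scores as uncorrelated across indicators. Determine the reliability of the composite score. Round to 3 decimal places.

0.861

Var(E+C+S) = 3.9² + 19.4² + 24² + 2·[3.9·19.4·0.29 + 3.9·24·0.43 + 19.4·24·0.63] = 967.57 + 711.035 = 1678.6.
Under uncorrelated errors the observed covariances equal the true-score covariances, so only the own-variance terms attenuate.
True-score variance = [3.9²·0.95 + 19.4²·0.84 + 24²·0.70] + 711.035 = 733.792 + 711.035 = 1444.83.
Reliability = 1444.83 / 1678.6 = 0.861.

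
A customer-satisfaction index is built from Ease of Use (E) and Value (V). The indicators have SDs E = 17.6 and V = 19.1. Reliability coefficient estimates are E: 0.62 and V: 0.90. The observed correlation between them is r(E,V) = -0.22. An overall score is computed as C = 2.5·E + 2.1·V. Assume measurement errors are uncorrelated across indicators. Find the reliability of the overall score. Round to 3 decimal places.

Var(C) = 2.5²·17.6² + 2.1²·19.1² + 2·[5.25·17.6·19.1·(-0.22)] = 3544.81 − 776.53 = 2768.28.
Under uncorrelated errors the observed covariances equal the true-score covariances, so only the own-variance terms attenuate.
True-score variance = [2.5²·17.6²·0.62 + 2.1²·19.1²·0.90] − 776.53 = 2648.25 − 776.53 = 1871.72.
Reliability = 1871.72 / 2768.28 = 0.676.

0.676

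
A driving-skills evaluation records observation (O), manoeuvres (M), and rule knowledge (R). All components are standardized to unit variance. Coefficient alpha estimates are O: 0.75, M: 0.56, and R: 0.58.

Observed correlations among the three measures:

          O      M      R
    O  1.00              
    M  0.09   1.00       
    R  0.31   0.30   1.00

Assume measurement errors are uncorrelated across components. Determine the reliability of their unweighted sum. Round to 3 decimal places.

Var(O+M+R) = 3 + 2·[0.09 + 0.31 + 0.30] = 3 + 1.4 = 4.4.
Because errors are independent across components, Cov(Tᵢ,Tⱼ) = Cov(Xᵢ,Xⱼ); the off-diagonal part of the true-score variance is the same as above.
True-score variance = [0.75 + 0.56 + 0.58] + 1.4 = 1.89 + 1.4 = 3.29.
Reliability = 3.29 / 4.4 = 0.748.

0.748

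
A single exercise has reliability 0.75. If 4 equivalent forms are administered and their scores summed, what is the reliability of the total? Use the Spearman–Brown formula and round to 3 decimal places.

ρ_k = kρ / (1 + (k−1)ρ) = 4·0.75 / (1 + 3·0.75) = 3.000 / 3.250 = 0.923.

0.923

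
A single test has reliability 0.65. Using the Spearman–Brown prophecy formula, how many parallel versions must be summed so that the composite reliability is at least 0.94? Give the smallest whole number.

9

k ≥ ρ*(1−ρ₁)/(ρ₁(1−ρ*)) = 0.94·0.35 / (0.65·0.06) = 8.436.
Smallest integer k = 9.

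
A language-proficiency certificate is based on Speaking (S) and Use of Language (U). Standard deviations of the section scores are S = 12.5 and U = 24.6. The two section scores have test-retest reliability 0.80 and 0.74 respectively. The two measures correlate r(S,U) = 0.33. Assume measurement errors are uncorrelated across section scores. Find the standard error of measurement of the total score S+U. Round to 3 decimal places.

13.733

Var(total) = 761.41 + 202.95 = 964.36.
True-score variance = 572.818 + 202.95 = 775.768, so reliability = 0.8044.
Error variance = 964.36 − 775.768 = 188.592; SEM = √188.592 = 13.733.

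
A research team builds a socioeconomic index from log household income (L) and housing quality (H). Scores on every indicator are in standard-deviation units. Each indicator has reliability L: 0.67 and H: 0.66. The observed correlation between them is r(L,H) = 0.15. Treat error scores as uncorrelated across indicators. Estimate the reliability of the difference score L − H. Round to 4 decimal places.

0.6059

Var(L−H) = 1 + 1 − 2·0.15 = 2 − 0.3 = 1.7.
With uncorrelated errors the cross-covariances are all true-score covariance, so they carry over unchanged; only the diagonal terms shrink to ρᵢσᵢ².
True-score variance = [0.67 + 0.66] − 0.3 = 1.33 − 0.3 = 1.03.
Reliability = 1.03 / 1.7 = 0.6059.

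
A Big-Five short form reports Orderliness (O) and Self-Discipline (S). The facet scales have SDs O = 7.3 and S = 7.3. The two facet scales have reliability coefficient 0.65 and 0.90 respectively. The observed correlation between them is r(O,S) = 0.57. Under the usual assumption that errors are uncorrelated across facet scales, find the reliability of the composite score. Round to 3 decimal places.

Var(O+S) = 7.3² + 7.3² + 2·[7.3·7.3·0.57] = 106.58 + 60.7506 = 167.331.
Under uncorrelated errors the observed covariances equal the true-score covariances, so only the own-variance terms attenuate.
True-score variance = [7.3²·0.65 + 7.3²·0.90] + 60.7506 = 82.5995 + 60.7506 = 143.35.
Reliability = 143.35 / 167.331 = 0.857.

0.857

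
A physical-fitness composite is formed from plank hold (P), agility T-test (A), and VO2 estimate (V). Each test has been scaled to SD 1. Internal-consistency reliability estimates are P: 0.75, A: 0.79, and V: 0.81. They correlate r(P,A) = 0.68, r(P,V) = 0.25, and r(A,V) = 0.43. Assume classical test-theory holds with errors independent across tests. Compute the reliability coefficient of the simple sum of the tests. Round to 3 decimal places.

Var(P+A+V) = 3 + 2·[0.68 + 0.25 + 0.43] = 3 + 2.72 = 5.72.
Because errors are independent across components, Cov(Tᵢ,Tⱼ) = Cov(Xᵢ,Xⱼ); the off-diagonal part of the true-score variance is the same as above.
True-score variance = [0.75 + 0.79 + 0.81] + 2.72 = 2.35 + 2.72 = 5.07.
Reliability = 5.07 / 5.72 = 0.886.

0.886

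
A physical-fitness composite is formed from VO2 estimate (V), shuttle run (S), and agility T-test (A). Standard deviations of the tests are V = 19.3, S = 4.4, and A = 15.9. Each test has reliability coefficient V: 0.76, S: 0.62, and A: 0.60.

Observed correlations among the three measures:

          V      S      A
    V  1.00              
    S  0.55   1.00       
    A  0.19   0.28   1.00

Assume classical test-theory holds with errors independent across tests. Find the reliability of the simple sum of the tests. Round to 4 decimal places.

0.7786

Var(V+S+A) = 19.3² + 4.4² + 15.9² + 2·[19.3·4.4·0.55 + 19.3·15.9·0.19 + 4.4·15.9·0.28] = 644.66 + 249.2 = 893.86.
With uncorrelated errors the cross-covariances are all true-score covariance, so they carry over unchanged; only the diagonal terms shrink to ρᵢσᵢ².
True-score variance = [19.3²·0.76 + 4.4²·0.62 + 15.9²·0.60] + 249.2 = 446.782 + 249.2 = 695.982.
Reliability = 695.982 / 893.86 = 0.7786.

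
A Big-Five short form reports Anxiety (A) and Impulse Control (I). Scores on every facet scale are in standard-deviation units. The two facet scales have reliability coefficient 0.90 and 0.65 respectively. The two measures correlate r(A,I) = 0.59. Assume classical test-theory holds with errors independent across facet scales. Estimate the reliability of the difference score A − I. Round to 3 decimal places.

0.451

Var(A−I) = 1 + 1 − 2·0.59 = 2 − 1.18 = 0.82.
Because errors are independent across components, Cov(Tᵢ,Tⱼ) = Cov(Xᵢ,Xⱼ); the off-diagonal part of the true-score variance is the same as above.
True-score variance = [0.90 + 0.65] − 1.18 = 1.55 − 1.18 = 0.37.
Reliability = 0.37 / 0.82 = 0.451.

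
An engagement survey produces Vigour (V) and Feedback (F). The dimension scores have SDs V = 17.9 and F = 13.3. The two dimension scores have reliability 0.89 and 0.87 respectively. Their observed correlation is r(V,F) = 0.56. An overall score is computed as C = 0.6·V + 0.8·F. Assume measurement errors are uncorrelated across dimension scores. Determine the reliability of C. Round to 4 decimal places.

0.9231

Var(C) = 0.6²·17.9² + 0.8²·13.3² + 2·[0.48·17.9·13.3·0.56] = 228.557 + 127.986 = 356.544.
With uncorrelated errors the cross-covariances are all true-score covariance, so they carry over unchanged; only the diagonal terms shrink to ρᵢσᵢ².
True-score variance = [0.6²·17.9²·0.89 + 0.8²·13.3²·0.87] + 127.986 = 201.152 + 127.986 = 329.138.
Reliability = 329.138 / 356.544 = 0.9231.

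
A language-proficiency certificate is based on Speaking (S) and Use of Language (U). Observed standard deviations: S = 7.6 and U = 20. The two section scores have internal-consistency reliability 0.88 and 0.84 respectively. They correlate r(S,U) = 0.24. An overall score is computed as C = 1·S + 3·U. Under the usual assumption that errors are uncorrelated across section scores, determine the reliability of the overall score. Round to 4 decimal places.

0.8496

Var(C) = 7.6² + 3²·20² + 2·[3·7.6·20·0.24] = 3657.76 + 218.88 = 3876.64.
With uncorrelated errors the cross-covariances are all true-score covariance, so they carry over unchanged; only the diagonal terms shrink to ρᵢσᵢ².
True-score variance = [7.6²·0.88 + 3²·20²·0.84] + 218.88 = 3074.83 + 218.88 = 3293.71.
Reliability = 3293.71 / 3876.64 = 0.8496.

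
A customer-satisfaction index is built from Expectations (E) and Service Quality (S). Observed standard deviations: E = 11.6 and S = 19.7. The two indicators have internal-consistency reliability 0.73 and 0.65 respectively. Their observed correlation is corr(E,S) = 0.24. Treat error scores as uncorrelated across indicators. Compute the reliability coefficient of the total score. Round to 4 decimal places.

Var(E+S) = 11.6² + 19.7² + 2·[11.6·19.7·0.24] = 522.65 + 109.69 = 632.34.
Under uncorrelated errors the observed covariances equal the true-score covariances, so only the own-variance terms attenuate.
True-score variance = [11.6²·0.73 + 19.7²·0.65] + 109.69 = 350.487 + 109.69 = 460.177.
Reliability = 460.177 / 632.34 = 0.7277.

0.7277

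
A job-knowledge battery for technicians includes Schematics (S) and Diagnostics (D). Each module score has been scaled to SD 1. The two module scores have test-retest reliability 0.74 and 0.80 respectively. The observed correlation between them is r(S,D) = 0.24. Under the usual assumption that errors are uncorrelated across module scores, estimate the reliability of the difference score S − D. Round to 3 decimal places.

0.697

Var(S−D) = 1 + 1 − 2·0.24 = 2 − 0.48 = 1.52.
Under uncorrelated errors the observed covariances equal the true-score covariances, so only the own-variance terms attenuate.
True-score variance = [0.74 + 0.80] − 0.48 = 1.54 − 0.48 = 1.06.
Reliability = 1.06 / 1.52 = 0.697.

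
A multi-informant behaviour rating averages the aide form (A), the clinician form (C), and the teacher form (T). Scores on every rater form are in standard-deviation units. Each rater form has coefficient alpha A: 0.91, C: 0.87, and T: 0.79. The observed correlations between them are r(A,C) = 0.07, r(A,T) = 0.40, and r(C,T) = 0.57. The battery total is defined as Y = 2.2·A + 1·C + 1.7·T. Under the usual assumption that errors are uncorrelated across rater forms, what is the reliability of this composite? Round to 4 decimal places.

0.9161

Var(Y) = 2.2² + 1 + 1.7² + 2·[2.2·0.07 + 3.74·0.40 + 1.7·0.57] = 8.73 + 5.238 = 13.968.
Under uncorrelated errors the observed covariances equal the true-score covariances, so only the own-variance terms attenuate.
True-score variance = [2.2²·0.91 + 0.87 + 1.7²·0.79] + 5.238 = 7.5575 + 5.238 = 12.7955.
Reliability = 12.7955 / 13.968 = 0.9161.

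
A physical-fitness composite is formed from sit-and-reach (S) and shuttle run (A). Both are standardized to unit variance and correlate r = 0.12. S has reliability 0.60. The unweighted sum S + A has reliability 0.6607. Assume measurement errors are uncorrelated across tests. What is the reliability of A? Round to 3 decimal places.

Var(S+A) = 2 + 2·0.12 = 2.240.
True-score variance = ρ_S + ρ_A + 2·0.12, so 0.6607 = (0.60 + ρ_A + 0.24) / 2.240.
ρ_A = 0.6607·2.240 − 0.60 − 0.24 = 0.640.

0.640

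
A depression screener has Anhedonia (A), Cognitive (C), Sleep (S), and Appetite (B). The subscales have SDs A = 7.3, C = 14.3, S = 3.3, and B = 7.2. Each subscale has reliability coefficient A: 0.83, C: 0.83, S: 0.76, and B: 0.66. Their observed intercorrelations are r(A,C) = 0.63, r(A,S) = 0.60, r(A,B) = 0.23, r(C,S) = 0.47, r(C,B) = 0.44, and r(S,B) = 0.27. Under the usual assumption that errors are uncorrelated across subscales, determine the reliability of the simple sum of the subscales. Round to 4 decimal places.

Var(A+C+S+B) = 7.3² + 14.3² + 3.3² + 7.2² + 2·[7.3·14.3·0.63 + 7.3·3.3·0.60 + 7.3·7.2·0.23 + 14.3·3.3·0.47 + 14.3·7.2·0.44 + 3.3·7.2·0.27] = 320.51 + 332.411 = 652.921.
Under uncorrelated errors the observed covariances equal the true-score covariances, so only the own-variance terms attenuate.
True-score variance = [7.3²·0.83 + 14.3²·0.83 + 3.3²·0.76 + 7.2²·0.66] + 332.411 = 256.448 + 332.411 = 588.859.
Reliability = 588.859 / 652.921 = 0.9019.

0.9019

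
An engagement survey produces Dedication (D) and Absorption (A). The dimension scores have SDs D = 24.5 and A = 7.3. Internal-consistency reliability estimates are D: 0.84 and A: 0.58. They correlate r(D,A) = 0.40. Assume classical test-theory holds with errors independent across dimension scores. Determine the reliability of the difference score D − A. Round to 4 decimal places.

Var(D−A) = 24.5² + 7.3² − 2·24.5·7.3·0.40 = 653.54 − 143.08 = 510.46.
With uncorrelated errors the cross-covariances are all true-score covariance, so they carry over unchanged; only the diagonal terms shrink to ρᵢσᵢ².
True-score variance = [24.5²·0.84 + 7.3²·0.58] − 143.08 = 535.118 − 143.08 = 392.038.
Reliability = 392.038 / 510.46 = 0.7680.

0.7680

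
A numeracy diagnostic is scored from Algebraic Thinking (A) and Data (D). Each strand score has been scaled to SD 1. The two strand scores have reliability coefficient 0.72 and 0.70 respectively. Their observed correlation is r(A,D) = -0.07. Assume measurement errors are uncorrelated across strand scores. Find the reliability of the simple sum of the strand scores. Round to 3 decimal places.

Var(A+D) = 2 + 2·[(-0.07)] = 2 − 0.14 = 1.86.
With uncorrelated errors the cross-covariances are all true-score covariance, so they carry over unchanged; only the diagonal terms shrink to ρᵢσᵢ².
True-score variance = [0.72 + 0.70] − 0.14 = 1.42 − 0.14 = 1.28.
Reliability = 1.28 / 1.86 = 0.688.

0.688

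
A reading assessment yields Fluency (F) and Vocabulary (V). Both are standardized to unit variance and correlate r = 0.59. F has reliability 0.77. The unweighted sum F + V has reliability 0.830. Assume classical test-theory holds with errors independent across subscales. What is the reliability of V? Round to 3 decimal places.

0.689

Var(F+V) = 2 + 2·0.59 = 3.180.
True-score variance = ρ_F + ρ_V + 2·0.59, so 0.830 = (0.77 + ρ_V + 1.18) / 3.180.
ρ_V = 0.830·3.180 − 0.77 − 1.18 = 0.689.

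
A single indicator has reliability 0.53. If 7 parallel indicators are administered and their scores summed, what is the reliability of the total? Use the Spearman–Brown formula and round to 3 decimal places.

ρ_k = kρ / (1 + (k−1)ρ) = 7·0.53 / (1 + 6·0.53) = 3.710 / 4.180 = 0.888.

0.888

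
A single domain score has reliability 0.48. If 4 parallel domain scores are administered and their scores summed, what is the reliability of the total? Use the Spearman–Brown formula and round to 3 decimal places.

ρ_k = kρ / (1 + (k−1)ρ) = 4·0.48 / (1 + 3·0.48) = 1.920 / 2.440 = 0.787.

0.787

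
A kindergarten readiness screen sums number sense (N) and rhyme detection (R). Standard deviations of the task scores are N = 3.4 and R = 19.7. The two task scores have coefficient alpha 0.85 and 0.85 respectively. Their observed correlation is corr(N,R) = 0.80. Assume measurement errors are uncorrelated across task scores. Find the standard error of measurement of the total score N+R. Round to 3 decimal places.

7.743

Var(total) = 399.65 + 107.168 = 506.818.
True-score variance = 339.702 + 107.168 = 446.87, so reliability = 0.8817.
Error variance = 506.818 − 446.87 = 59.9475; SEM = √59.9475 = 7.743.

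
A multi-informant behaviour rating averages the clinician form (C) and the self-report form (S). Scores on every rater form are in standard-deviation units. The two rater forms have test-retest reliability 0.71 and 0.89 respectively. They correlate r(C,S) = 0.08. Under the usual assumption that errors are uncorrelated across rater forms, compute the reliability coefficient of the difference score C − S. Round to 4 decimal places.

Var(C−S) = 1 + 1 − 2·0.08 = 2 − 0.16 = 1.84.
Under uncorrelated errors the observed covariances equal the true-score covariances, so only the own-variance terms attenuate.
True-score variance = [0.71 + 0.89] − 0.16 = 1.6 − 0.16 = 1.44.
Reliability = 1.44 / 1.84 = 0.7826.

0.7826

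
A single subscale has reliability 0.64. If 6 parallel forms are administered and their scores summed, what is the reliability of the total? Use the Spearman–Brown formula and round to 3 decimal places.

0.914

ρ_k = kρ / (1 + (k−1)ρ) = 6·0.64 / (1 + 5·0.64) = 3.840 / 4.200 = 0.914.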